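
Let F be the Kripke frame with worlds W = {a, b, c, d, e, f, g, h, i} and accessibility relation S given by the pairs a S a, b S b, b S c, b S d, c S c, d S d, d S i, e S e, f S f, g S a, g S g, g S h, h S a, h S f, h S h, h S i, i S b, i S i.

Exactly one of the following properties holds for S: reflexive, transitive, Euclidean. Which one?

Reflexive: yes — every world is S-related to itself.
Transitive: no — b S d and d S i, but not b S i.
Euclidean: no — b S c and b S d, but not c S d.
Only reflexive holds.

reflexive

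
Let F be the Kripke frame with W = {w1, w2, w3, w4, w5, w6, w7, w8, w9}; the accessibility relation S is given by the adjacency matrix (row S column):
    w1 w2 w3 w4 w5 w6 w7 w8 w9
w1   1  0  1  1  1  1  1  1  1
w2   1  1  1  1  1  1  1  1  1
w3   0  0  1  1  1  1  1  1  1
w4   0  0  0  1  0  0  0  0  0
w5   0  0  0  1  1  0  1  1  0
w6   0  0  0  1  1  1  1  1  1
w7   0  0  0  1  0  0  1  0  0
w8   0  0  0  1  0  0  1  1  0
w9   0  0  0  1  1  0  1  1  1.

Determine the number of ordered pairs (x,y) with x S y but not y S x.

36

Enumerating: (w1,w3), (w1,w4), (w1,w5), (w1,w6), (w1,w7), (w1,w8), (w1,w9), (w2,w1), (w2,w3), (w2,w4), (w2,w5), (w2,w6), … and 24 more.
Total: 36.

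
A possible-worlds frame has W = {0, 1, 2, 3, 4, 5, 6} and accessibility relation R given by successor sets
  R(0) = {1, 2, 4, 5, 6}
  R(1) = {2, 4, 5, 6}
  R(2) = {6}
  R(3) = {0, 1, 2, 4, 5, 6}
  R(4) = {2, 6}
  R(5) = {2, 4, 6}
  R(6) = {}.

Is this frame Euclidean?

No

Euclidean: no — 0 R 2 and 0 R 1, but not 2 R 1.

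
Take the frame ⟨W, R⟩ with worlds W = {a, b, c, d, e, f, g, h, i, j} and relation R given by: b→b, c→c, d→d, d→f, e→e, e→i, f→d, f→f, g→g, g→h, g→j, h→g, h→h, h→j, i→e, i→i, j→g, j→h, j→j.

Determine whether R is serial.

Serial: no — a has no R-successor.

No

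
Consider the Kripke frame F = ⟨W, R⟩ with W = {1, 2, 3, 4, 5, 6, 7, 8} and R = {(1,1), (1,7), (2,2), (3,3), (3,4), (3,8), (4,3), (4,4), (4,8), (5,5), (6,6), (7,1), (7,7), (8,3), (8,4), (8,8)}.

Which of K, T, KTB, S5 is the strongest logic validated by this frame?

Reflexive (axiom T): yes — every world is R-related to itself.
Symmetric (axiom B): yes — every pair in R has its reverse in R.
Euclidean (axiom 5): yes — any two successors of a common world are R-related.
So F validates K, T, KTB, S5. The strongest is S5.

S5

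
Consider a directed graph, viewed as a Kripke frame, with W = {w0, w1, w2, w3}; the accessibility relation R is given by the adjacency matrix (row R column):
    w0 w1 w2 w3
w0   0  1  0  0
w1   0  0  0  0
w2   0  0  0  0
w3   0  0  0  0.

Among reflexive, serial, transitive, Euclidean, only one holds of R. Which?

transitive

Reflexive: no — w0 is not related to itself.
Serial: no — w1 has no R-successor.
Transitive: yes — every two-step R-path is closed by a direct edge.
Euclidean: no — w0 R w1 and w0 R w1, but not w1 R w1.
Only transitive holds.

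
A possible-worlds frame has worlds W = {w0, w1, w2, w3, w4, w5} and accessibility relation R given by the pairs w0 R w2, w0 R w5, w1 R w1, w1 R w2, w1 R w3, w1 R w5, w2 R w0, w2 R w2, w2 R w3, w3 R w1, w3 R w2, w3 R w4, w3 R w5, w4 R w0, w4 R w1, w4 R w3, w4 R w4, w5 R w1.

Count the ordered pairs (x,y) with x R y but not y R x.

5

Enumerating: (w0,w5), (w1,w2), (w3,w5), (w4,w0), (w4,w1).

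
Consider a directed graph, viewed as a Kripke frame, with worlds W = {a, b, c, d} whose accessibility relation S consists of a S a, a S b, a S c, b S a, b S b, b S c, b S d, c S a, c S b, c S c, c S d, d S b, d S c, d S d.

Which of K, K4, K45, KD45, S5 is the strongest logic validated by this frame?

K

Transitive (axiom 4): no — a S b and b S d, but not a S d.
Euclidean (axiom 5): no — b S a and b S d, but not a S d.
Serial (axiom D): yes — every world has a successor (e.g. a S a).
Reflexive (axiom T): yes — every world is S-related to itself.
So F validates K; K4 would additionally require S to be transitive. The strongest is K.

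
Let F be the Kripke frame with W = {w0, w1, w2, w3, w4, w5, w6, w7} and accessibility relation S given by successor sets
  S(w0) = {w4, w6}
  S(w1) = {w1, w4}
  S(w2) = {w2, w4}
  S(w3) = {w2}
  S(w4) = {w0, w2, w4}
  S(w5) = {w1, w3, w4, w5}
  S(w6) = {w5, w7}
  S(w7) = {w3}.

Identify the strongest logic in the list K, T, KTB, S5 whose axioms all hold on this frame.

K

Reflexive (axiom T): no — w0 is not related to itself.
Symmetric (axiom B): no — w0 S w6 but not w6 S w0.
Euclidean (axiom 5): no — w0 S w4 and w0 S w6, but not w4 S w6.
So F validates K; T would additionally require S to be reflexive. The strongest is K.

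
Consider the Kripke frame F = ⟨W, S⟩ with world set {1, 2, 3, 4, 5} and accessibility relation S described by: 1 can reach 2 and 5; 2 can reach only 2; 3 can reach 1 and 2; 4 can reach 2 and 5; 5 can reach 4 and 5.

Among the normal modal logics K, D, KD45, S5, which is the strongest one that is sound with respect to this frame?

D

Serial (axiom D): yes — every world has a successor (e.g. 1 S 2).
Euclidean (axiom 5): no — 1 S 2 and 1 S 5, but not 2 S 5.
Transitive (axiom 4): no — 1 S 5 and 5 S 4, but not 1 S 4.
Reflexive (axiom T): no — 1 is not related to itself.
So F validates K, D; KD45 would additionally require S to be Euclidean and transitive. The strongest is D.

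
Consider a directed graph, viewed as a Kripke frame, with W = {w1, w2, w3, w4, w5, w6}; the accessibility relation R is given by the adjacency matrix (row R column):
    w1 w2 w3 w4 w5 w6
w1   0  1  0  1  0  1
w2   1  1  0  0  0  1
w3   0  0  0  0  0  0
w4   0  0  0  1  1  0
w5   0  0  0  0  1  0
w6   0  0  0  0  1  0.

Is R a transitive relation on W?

Transitive: no — w1 R w4 and w4 R w5, but not w1 R w5.

No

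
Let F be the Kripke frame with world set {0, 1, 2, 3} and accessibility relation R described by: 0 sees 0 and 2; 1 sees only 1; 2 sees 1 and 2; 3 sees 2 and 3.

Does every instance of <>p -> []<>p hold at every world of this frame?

The schema 5 characterises exactly the Euclidean frames.
Euclidean: no — 0 R 2 and 0 R 0, but not 2 R 0.

No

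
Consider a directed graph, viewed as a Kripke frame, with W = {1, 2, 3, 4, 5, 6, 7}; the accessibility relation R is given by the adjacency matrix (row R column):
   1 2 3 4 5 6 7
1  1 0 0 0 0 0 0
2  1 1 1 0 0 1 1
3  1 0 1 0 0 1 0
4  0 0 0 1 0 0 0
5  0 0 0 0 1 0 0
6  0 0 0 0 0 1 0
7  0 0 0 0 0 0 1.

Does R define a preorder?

Yes

Reflexive: yes — every world is R-related to itself.
Transitive: yes — every two-step R-path is closed by a direct edge.
So R is a preorder.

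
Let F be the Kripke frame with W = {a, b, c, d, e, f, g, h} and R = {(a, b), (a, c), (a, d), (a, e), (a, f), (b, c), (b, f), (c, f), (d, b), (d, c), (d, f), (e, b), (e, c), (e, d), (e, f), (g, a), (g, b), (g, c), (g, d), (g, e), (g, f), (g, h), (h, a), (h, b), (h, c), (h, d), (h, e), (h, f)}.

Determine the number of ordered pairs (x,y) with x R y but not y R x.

Enumerating: (a,b), (a,c), (a,d), (a,e), (a,f), (b,c), (b,f), (c,f), (d,b), (d,c), (d,f), (e,b), … and 16 more.
Total: 28.

28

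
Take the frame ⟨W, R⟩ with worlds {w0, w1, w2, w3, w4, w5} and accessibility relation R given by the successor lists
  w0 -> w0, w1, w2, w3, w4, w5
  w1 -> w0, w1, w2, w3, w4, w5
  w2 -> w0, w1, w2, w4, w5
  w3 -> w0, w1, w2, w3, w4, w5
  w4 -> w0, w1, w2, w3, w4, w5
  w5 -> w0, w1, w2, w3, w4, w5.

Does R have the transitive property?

Transitive: no — w2 R w0 and w0 R w3, but not w2 R w3.

No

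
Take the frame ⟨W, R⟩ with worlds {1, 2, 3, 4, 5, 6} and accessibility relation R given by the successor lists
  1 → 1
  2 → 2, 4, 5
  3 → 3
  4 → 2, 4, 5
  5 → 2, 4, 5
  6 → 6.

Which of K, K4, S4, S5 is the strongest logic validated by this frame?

S5

Transitive (axiom 4): yes — every two-step R-path is closed by a direct edge.
Reflexive (axiom T): yes — every world is R-related to itself.
Euclidean (axiom 5): yes — any two successors of a common world are R-related.
So F validates K, K4, S4, S5. The strongest is S5.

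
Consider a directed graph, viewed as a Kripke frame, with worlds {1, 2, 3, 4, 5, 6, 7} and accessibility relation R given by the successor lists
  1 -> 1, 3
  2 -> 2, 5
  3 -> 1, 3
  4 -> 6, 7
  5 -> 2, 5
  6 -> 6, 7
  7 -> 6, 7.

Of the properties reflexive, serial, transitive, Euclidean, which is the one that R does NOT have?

reflexive

Reflexive: no — 4 is not related to itself.
Serial: yes — every world has a successor (e.g. 1 R 1).
Transitive: yes — every two-step R-path is closed by a direct edge.
Euclidean: yes — any two successors of a common world are R-related.
Only reflexive fails.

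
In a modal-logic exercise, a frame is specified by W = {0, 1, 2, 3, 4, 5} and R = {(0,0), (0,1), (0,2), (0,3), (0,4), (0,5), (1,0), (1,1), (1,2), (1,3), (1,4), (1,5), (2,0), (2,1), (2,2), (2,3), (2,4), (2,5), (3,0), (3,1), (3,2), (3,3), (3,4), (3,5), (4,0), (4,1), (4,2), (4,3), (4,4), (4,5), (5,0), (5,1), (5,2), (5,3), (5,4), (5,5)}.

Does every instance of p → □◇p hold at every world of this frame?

Yes

By correspondence theory, B is valid on a frame iff R is symmetric.
Symmetric: yes — every pair in R has its reverse in R.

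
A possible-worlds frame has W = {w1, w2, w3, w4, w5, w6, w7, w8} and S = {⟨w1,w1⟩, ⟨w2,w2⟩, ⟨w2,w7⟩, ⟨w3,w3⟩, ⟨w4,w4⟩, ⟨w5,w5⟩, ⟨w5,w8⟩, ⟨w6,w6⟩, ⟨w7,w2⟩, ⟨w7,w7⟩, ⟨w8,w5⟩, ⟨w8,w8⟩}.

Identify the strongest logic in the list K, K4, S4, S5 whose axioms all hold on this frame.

Transitive (axiom 4): yes — every two-step S-path is closed by a direct edge.
Reflexive (axiom T): yes — every world is S-related to itself.
Euclidean (axiom 5): yes — any two successors of a common world are S-related.
So F validates K, K4, S4, S5. The strongest is S5.

S5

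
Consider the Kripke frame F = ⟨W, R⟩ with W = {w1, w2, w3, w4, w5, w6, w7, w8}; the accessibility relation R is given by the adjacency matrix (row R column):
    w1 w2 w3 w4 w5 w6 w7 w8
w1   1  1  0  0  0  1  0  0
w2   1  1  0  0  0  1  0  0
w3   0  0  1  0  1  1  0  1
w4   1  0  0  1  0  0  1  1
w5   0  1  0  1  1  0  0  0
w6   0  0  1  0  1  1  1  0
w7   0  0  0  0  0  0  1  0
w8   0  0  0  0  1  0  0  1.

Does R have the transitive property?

No

Transitive: no — w1 R w6 and w6 R w3, but not w1 R w3.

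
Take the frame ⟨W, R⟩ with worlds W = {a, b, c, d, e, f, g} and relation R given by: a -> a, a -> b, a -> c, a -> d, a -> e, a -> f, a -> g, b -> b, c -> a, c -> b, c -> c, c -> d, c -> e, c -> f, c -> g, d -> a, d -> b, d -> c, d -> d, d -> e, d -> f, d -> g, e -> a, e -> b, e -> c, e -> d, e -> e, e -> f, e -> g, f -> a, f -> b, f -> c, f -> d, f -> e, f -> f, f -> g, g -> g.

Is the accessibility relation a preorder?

Reflexive: yes — every world is R-related to itself.
Transitive: yes — every two-step R-path is closed by a direct edge.
So R is a preorder.

Yes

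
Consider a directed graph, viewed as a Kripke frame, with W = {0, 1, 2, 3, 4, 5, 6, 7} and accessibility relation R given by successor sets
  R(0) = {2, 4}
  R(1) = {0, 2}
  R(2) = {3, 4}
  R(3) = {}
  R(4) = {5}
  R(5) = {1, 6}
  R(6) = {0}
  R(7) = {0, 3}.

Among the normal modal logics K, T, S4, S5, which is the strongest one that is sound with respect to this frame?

Reflexive (axiom T): no — 0 is not related to itself.
Transitive (axiom 4): no — 0 R 2 and 2 R 3, but not 0 R 3.
Euclidean (axiom 5): no — 0 R 4 and 0 R 2, but not 4 R 2.
So F validates K; T would additionally require R to be reflexive. The strongest is K.

K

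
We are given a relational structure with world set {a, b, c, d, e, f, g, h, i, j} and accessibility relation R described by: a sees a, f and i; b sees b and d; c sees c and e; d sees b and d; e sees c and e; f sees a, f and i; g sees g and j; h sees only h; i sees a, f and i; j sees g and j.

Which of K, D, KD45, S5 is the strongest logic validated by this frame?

Serial (axiom D): yes — every world has a successor (e.g. a R a).
Euclidean (axiom 5): yes — any two successors of a common world are R-related.
Transitive (axiom 4): yes — every two-step R-path is closed by a direct edge.
Reflexive (axiom T): yes — every world is R-related to itself.
So F validates K, D, KD45, S5. The strongest is S5.

S5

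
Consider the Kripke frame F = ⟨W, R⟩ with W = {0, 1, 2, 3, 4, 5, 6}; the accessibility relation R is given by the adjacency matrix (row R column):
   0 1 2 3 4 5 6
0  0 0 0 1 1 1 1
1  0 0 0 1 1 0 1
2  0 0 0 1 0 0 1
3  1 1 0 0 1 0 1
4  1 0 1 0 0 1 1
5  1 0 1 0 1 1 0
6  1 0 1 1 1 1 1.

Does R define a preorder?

Reflexive: no — 0 is not related to itself.
Transitive: no — 0 R 3 and 3 R 1, but not 0 R 1.
So R is not a preorder.

No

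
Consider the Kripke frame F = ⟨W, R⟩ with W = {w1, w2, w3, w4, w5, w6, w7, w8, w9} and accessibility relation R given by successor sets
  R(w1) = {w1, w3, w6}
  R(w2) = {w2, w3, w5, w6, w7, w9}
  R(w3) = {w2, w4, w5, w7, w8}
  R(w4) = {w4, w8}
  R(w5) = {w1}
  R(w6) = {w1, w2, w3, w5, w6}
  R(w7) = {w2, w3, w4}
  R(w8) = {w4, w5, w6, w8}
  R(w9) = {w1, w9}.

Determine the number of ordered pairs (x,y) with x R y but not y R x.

Enumerating: (w1,w3), (w2,w5), (w2,w9), (w3,w4), (w3,w5), (w3,w8), (w5,w1), (w6,w3), (w6,w5), (w7,w4), (w8,w5), (w8,w6), (w9,w1).

13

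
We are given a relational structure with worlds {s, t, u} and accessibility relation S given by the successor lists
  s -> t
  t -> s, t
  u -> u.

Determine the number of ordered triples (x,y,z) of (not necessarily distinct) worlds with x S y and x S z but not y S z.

1

Enumerating: (t,s,s).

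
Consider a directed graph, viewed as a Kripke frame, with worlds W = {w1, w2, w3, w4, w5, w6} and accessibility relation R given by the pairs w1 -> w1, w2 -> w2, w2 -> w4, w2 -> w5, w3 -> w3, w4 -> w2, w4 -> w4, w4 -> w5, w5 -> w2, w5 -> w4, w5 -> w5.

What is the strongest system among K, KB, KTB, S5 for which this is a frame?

KB

Symmetric (axiom B): yes — every pair in R has its reverse in R.
Reflexive (axiom T): no — w6 is not related to itself.
Euclidean (axiom 5): yes — any two successors of a common world are R-related.
So F validates K, KB; KTB would additionally require R to be reflexive. The strongest is KB.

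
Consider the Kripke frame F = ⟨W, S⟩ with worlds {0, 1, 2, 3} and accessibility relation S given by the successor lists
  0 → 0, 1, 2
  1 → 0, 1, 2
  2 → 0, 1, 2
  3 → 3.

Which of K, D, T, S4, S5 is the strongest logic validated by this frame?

Serial (axiom D): yes — every world has a successor (e.g. 0 S 0).
Reflexive (axiom T): yes — every world is S-related to itself.
Transitive (axiom 4): yes — every two-step S-path is closed by a direct edge.
Euclidean (axiom 5): yes — any two successors of a common world are S-related.
So F validates K, D, T, S4, S5. The strongest is S5.

S5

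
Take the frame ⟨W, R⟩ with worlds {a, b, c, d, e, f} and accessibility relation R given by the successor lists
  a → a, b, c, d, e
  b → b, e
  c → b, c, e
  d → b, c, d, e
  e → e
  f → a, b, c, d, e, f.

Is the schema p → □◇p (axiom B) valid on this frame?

No

The schema B characterises exactly the symmetric frames.
Symmetric: no — a R b but not b R a.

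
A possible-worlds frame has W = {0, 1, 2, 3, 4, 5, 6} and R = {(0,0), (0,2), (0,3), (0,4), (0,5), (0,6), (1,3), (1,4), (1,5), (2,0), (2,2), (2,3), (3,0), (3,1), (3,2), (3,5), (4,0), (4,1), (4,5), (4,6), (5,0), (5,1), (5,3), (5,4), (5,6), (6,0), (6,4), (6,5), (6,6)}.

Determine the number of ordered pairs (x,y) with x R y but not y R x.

R is symmetric; there are no such tuples.

0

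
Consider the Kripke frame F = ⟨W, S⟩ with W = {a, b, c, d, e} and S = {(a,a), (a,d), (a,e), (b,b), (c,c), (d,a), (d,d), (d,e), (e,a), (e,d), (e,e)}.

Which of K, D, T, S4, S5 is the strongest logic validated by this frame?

S5

Serial (axiom D): yes — every world has a successor (e.g. a S a).
Reflexive (axiom T): yes — every world is S-related to itself.
Transitive (axiom 4): yes — every two-step S-path is closed by a direct edge.
Euclidean (axiom 5): yes — any two successors of a common world are S-related.
So F validates K, D, T, S4, S5. The strongest is S5.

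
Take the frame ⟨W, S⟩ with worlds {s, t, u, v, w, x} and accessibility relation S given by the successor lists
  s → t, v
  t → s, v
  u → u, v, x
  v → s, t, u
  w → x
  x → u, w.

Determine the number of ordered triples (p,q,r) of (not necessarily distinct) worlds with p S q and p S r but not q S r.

18

Enumerating: (s,t,t), (s,v,v), (t,s,s), (t,v,v), (u,v,v), (u,v,x), (u,x,v), (u,x,x), (v,s,s), (v,s,u), (v,t,t), (v,t,u), (v,u,s), (v,u,t), (w,x,x), (x,u,w), (x,w,u), (x,w,w).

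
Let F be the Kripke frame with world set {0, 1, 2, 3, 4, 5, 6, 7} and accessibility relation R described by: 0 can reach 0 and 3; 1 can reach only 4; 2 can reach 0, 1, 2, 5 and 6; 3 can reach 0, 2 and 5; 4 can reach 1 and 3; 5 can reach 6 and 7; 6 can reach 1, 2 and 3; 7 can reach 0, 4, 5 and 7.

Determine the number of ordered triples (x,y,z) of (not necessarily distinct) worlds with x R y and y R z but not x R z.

Enumerating: (0,3,2), (0,3,5), (1,4,1), (1,4,3), (2,0,3), (2,1,4), (2,5,7), (2,6,3), (3,0,3), (3,2,1), (3,2,6), (3,5,6), … and 21 more.
Total: 33.

33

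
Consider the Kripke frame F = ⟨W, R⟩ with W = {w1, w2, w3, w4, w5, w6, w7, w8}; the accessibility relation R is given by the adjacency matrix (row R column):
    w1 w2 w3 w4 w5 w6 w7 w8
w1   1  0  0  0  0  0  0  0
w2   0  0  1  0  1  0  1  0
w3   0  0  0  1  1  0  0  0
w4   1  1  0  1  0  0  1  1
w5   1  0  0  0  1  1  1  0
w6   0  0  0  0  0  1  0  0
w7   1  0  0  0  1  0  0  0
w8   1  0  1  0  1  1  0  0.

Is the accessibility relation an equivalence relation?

Reflexive: no — w2 is not related to itself.
Symmetric: no — w2 R w3 but not w3 R w2.
Transitive: no — w2 R w3 and w3 R w4, but not w2 R w4.
So R is not an equivalence relation.

No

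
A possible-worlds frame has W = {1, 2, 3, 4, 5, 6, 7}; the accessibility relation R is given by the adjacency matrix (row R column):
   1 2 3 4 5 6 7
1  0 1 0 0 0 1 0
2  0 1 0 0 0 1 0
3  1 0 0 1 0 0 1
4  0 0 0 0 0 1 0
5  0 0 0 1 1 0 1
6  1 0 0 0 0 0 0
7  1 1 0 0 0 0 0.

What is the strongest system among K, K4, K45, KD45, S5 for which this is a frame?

K

Transitive (axiom 4): no — 2 R 6 and 6 R 1, but not 2 R 1.
Euclidean (axiom 5): no — 1 R 6 and 1 R 2, but not 6 R 2.
Serial (axiom D): yes — every world has a successor (e.g. 1 R 2).
Reflexive (axiom T): no — 1 is not related to itself.
So F validates K; K4 would additionally require R to be transitive. The strongest is K.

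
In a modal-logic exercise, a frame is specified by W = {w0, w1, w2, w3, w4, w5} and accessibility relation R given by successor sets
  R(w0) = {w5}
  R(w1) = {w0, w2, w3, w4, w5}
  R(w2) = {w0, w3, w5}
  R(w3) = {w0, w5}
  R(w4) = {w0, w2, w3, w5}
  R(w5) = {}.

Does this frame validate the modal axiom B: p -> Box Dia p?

No

The schema B characterises exactly the symmetric frames.
Symmetric: no — w0 R w5 but not w5 R w0.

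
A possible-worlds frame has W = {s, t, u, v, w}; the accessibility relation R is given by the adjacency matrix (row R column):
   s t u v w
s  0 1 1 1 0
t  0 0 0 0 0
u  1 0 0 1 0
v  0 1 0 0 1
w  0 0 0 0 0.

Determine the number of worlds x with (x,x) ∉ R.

Enumerating: s, t, u, v, w.

5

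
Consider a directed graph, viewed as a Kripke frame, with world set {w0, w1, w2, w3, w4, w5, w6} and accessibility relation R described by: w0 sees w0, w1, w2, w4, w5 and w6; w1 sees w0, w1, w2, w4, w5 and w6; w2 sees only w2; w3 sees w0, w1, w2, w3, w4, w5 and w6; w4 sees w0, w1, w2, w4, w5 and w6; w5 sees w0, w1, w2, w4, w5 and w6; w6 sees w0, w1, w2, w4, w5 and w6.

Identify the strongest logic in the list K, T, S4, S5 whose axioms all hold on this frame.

Reflexive (axiom T): yes — every world is R-related to itself.
Transitive (axiom 4): yes — every two-step R-path is closed by a direct edge.
Euclidean (axiom 5): no — w0 R w2 and w0 R w1, but not w2 R w1.
So F validates K, T, S4; S5 would additionally require R to be Euclidean. The strongest is S4.

S4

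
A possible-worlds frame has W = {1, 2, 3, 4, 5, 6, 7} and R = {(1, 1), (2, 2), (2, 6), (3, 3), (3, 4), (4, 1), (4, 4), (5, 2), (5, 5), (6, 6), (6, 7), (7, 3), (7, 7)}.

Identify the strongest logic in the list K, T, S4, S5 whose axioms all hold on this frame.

T

Reflexive (axiom T): yes — every world is R-related to itself.
Transitive (axiom 4): no — 2 R 6 and 6 R 7, but not 2 R 7.
Euclidean (axiom 5): no — 2 R 6 and 2 R 2, but not 6 R 2.
So F validates K, T; S4 would additionally require R to be transitive. The strongest is T.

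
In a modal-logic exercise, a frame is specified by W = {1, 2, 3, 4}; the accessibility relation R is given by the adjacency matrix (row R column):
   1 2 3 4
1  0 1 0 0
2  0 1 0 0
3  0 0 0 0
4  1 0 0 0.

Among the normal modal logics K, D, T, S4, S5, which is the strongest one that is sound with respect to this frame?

Serial (axiom D): no — 3 has no R-successor.
Reflexive (axiom T): no — 1 is not related to itself.
Transitive (axiom 4): no — 4 R 1 and 1 R 2, but not 4 R 2.
Euclidean (axiom 5): no — 4 R 1 and 4 R 1, but not 1 R 1.
So F validates K; D would additionally require R to be serial. The strongest is K.

K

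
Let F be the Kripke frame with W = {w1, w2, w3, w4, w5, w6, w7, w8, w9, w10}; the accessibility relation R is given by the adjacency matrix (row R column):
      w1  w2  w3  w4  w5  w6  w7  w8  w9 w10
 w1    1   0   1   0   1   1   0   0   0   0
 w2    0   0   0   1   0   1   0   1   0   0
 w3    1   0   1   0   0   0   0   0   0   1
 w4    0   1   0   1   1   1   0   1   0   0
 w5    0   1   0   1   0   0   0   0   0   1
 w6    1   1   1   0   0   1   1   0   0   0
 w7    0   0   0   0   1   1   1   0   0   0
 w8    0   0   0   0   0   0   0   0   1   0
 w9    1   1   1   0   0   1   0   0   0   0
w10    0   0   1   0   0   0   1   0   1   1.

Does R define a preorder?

Reflexive: no — w2 is not related to itself.
Transitive: no — w1 R w3 and w3 R w10, but not w1 R w10.
So R is not a preorder.

No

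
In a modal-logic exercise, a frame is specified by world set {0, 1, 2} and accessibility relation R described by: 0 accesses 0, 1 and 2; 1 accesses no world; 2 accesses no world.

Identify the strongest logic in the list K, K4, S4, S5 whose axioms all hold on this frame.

Transitive (axiom 4): yes — every two-step R-path is closed by a direct edge.
Reflexive (axiom T): no — 1 is not related to itself.
Euclidean (axiom 5): no — 0 R 1 and 0 R 2, but not 1 R 2.
So F validates K, K4; S4 would additionally require R to be reflexive. The strongest is K4.

K4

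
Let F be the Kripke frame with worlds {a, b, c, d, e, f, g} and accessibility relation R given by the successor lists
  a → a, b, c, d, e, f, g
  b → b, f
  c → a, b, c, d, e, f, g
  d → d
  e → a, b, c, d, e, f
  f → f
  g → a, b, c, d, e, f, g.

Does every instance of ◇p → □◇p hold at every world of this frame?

No

Axiom 5 corresponds to the accessibility relation being Euclidean.
Euclidean: no — a R b and a R c, but not b R c.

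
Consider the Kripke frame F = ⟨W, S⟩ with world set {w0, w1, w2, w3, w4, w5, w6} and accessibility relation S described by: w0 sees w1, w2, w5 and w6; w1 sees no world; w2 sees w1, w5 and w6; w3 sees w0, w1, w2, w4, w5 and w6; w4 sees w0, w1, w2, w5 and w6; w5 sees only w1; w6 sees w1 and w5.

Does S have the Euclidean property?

Euclidean: no — w0 S w1 and w0 S w2, but not w1 S w2.

No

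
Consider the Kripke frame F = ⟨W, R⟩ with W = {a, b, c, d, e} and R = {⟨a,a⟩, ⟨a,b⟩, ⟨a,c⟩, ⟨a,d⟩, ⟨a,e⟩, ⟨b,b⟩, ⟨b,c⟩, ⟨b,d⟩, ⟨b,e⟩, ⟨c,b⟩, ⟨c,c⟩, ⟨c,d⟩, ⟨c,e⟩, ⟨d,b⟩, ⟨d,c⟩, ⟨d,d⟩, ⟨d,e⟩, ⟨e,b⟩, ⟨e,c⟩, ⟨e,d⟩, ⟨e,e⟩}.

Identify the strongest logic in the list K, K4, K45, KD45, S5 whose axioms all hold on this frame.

K4

Transitive (axiom 4): yes — every two-step R-path is closed by a direct edge.
Euclidean (axiom 5): no — a R b and a R a, but not b R a.
Serial (axiom D): yes — every world has a successor (e.g. a R a).
Reflexive (axiom T): yes — every world is R-related to itself.
So F validates K, K4; K45 would additionally require R to be Euclidean. The strongest is K4.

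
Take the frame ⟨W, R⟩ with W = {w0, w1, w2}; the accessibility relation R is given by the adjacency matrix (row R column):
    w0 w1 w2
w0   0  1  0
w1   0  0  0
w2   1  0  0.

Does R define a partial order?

No

Reflexive: no — w0 is not related to itself.
Transitive: no — w2 R w0 and w0 R w1, but not w2 R w1.
Antisymmetric: yes — no distinct pair is related both ways.
So R is not a partial order.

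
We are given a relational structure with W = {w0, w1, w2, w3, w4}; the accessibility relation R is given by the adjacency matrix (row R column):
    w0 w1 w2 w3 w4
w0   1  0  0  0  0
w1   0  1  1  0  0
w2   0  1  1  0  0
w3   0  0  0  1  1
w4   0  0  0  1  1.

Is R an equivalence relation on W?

Reflexive: yes — every world is R-related to itself.
Symmetric: yes — every pair in R has its reverse in R.
Transitive: yes — every two-step R-path is closed by a direct edge.
So R is an equivalence relation.

Yes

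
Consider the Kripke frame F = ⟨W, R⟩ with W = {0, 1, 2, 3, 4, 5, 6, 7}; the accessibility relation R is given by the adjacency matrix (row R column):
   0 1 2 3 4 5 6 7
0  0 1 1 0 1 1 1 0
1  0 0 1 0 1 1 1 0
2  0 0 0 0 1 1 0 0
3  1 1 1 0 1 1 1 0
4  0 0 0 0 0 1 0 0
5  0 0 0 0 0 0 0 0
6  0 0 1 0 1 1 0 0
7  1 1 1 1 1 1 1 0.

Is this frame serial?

No

Serial: no — 5 has no R-successor.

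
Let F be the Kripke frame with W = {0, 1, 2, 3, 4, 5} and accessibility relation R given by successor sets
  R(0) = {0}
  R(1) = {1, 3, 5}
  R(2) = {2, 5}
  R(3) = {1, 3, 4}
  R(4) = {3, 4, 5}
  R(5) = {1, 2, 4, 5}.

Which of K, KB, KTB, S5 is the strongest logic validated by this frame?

KTB

Symmetric (axiom B): yes — every pair in R has its reverse in R.
Reflexive (axiom T): yes — every world is R-related to itself.
Euclidean (axiom 5): no — 1 R 3 and 1 R 5, but not 3 R 5.
So F validates K, KB, KTB; S5 would additionally require R to be Euclidean. The strongest is KTB.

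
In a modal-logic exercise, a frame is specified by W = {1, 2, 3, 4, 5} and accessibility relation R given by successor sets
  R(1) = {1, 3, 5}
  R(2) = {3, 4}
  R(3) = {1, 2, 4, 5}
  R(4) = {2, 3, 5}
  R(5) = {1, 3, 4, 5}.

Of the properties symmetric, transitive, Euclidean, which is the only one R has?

Symmetric: yes — every pair in R has its reverse in R.
Transitive: no — 1 R 3 and 3 R 2, but not 1 R 2.
Euclidean: no — 3 R 1 and 3 R 2, but not 1 R 2.
Only symmetric holds.

symmetric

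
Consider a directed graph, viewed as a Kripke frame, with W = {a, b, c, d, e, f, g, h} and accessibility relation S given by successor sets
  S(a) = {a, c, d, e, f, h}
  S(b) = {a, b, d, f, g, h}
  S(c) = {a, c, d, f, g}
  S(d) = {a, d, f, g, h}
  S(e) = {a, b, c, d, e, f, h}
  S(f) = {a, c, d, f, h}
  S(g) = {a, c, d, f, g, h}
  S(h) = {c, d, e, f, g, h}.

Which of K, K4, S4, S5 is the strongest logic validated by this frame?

K

Transitive (axiom 4): no — a S c and c S g, but not a S g.
Reflexive (axiom T): yes — every world is S-related to itself.
Euclidean (axiom 5): no — a S c and a S e, but not c S e.
So F validates K; K4 would additionally require S to be transitive. The strongest is K.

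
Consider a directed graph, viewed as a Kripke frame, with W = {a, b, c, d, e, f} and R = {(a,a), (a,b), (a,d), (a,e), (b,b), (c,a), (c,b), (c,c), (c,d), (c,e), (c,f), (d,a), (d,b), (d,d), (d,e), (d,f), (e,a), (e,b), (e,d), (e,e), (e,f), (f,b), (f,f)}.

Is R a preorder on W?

Reflexive: yes — every world is R-related to itself.
Transitive: no — a R d and d R f, but not a R f.
So R is not a preorder.

No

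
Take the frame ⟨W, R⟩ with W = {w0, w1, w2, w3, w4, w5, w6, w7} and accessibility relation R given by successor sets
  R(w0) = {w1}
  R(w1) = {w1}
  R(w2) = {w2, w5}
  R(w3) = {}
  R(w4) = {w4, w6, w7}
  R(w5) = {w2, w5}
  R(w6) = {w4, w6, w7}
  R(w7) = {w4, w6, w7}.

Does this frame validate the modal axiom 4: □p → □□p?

By correspondence theory, 4 is valid on a frame iff R is transitive.
Transitive: yes — every two-step R-path is closed by a direct edge.

Yes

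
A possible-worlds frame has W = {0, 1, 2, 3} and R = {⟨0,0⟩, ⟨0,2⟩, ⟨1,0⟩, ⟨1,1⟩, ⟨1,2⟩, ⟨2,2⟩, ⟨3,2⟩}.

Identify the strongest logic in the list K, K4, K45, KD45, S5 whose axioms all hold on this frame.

K4

Transitive (axiom 4): yes — every two-step R-path is closed by a direct edge.
Euclidean (axiom 5): no — 1 R 2 and 1 R 0, but not 2 R 0.
Serial (axiom D): yes — every world has a successor (e.g. 0 R 0).
Reflexive (axiom T): no — 3 is not related to itself.
So F validates K, K4; K45 would additionally require R to be Euclidean. The strongest is K4.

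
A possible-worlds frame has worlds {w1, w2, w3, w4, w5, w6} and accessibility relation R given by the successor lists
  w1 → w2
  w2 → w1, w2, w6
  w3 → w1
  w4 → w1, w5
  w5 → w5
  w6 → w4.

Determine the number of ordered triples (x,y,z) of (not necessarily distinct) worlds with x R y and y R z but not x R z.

Enumerating: (w1,w2,w1), (w1,w2,w6), (w2,w6,w4), (w3,w1,w2), (w4,w1,w2), (w6,w4,w1), (w6,w4,w5).

7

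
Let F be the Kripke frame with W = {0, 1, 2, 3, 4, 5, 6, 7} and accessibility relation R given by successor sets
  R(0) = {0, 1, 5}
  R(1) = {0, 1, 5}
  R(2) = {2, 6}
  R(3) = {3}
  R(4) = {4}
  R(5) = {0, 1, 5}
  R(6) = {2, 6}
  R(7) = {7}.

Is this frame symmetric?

Symmetric: yes — every pair in R has its reverse in R.

Yes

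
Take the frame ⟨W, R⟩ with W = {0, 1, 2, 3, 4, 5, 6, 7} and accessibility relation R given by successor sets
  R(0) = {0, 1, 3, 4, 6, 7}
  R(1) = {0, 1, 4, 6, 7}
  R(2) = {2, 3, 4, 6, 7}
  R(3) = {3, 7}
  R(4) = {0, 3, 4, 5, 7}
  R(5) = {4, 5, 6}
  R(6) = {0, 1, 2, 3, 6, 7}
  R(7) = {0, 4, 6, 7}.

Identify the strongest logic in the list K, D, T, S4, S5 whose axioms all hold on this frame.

T

Serial (axiom D): yes — every world has a successor (e.g. 0 R 0).
Reflexive (axiom T): yes — every world is R-related to itself.
Transitive (axiom 4): no — 0 R 4 and 4 R 5, but not 0 R 5.
Euclidean (axiom 5): no — 0 R 1 and 0 R 3, but not 1 R 3.
So F validates K, D, T; S4 would additionally require R to be transitive. The strongest is T.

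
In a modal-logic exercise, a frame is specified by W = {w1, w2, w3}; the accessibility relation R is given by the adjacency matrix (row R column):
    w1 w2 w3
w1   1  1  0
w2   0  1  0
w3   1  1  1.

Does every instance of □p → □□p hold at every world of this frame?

Yes

The schema 4 characterises exactly the transitive frames.
Transitive: yes — every two-step R-path is closed by a direct edge.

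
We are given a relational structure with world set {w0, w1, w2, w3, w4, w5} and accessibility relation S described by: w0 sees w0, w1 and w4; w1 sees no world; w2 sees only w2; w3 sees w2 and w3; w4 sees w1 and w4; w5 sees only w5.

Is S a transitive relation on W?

Yes

Transitive: yes — every two-step S-path is closed by a direct edge.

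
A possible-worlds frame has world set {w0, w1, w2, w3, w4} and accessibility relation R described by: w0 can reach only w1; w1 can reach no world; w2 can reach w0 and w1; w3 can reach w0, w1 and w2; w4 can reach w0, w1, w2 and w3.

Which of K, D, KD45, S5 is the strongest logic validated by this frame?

K

Serial (axiom D): no — w1 has no R-successor.
Euclidean (axiom 5): no — w2 R w1 and w2 R w0, but not w1 R w0.
Transitive (axiom 4): yes — every two-step R-path is closed by a direct edge.
Reflexive (axiom T): no — w0 is not related to itself.
So F validates K; D would additionally require R to be serial. The strongest is K.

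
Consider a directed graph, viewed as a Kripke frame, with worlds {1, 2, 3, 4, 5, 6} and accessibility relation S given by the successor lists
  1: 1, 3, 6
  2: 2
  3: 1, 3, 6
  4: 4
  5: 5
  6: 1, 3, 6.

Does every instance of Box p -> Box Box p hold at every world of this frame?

Axiom 4 corresponds to the accessibility relation being transitive.
Transitive: yes — every two-step S-path is closed by a direct edge.

Yes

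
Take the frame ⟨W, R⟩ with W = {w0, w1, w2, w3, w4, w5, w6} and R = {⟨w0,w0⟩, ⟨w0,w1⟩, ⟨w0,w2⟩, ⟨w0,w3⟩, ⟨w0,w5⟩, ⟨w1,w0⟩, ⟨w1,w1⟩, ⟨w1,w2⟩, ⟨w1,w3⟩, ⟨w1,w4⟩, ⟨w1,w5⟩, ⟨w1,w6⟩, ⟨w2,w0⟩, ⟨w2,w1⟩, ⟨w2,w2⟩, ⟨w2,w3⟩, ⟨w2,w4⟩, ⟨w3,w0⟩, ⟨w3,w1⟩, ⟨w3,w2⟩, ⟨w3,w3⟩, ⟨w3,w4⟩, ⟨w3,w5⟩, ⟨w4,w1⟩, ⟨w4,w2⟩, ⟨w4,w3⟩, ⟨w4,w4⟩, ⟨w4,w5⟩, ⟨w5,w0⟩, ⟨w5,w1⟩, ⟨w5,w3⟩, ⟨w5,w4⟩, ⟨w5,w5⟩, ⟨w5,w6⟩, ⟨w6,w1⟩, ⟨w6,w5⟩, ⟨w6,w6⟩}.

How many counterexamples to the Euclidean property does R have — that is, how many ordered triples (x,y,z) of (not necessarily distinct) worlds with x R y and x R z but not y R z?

Enumerating: (w0,w2,w5), (w0,w5,w2), (w1,w0,w4), (w1,w0,w6), (w1,w2,w5), (w1,w2,w6), (w1,w3,w6), (w1,w4,w0), (w1,w4,w6), (w1,w5,w2), (w1,w6,w0), (w1,w6,w2), … and 18 more.
Total: 30.

30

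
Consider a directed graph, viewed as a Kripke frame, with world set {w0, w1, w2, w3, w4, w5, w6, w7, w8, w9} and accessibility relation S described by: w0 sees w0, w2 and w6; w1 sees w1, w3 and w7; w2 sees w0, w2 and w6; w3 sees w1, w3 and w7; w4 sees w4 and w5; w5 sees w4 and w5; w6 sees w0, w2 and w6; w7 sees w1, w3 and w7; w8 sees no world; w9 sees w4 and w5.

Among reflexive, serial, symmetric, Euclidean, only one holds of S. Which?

Reflexive: no — w8 is not related to itself.
Serial: no — w8 has no S-successor.
Symmetric: no — w9 S w4 but not w4 S w9.
Euclidean: yes — any two successors of a common world are S-related.
Only Euclidean holds.

Euclidean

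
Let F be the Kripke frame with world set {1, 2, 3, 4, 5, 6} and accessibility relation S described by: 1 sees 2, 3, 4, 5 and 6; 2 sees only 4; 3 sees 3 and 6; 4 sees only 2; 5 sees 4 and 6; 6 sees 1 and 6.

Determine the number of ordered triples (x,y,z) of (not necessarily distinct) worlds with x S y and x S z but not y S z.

Enumerating: (1,2,2), (1,2,3), (1,2,5), (1,2,6), (1,3,2), (1,3,4), (1,3,5), (1,4,3), (1,4,4), (1,4,5), (1,4,6), (1,5,2), … and 13 more.
Total: 25.

25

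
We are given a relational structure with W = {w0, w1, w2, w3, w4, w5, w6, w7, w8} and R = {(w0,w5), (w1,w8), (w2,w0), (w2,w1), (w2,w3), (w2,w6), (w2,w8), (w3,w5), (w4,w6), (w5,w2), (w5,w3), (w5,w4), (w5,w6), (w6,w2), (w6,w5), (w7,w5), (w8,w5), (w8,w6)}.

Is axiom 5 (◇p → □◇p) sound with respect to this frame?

By correspondence theory, 5 is valid on a frame iff R is Euclidean.
Euclidean: no — w2 R w0 and w2 R w1, but not w0 R w1.

No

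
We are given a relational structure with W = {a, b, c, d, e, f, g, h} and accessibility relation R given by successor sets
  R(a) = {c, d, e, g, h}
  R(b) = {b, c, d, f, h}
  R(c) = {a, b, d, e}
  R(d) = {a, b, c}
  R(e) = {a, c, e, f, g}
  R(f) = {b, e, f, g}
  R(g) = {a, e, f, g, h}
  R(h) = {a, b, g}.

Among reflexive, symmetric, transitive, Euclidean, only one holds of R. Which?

Reflexive: no — a is not related to itself.
Symmetric: yes — every pair in R has its reverse in R.
Transitive: no — a R c and c R b, but not a R b.
Euclidean: no — a R c and a R g, but not c R g.
Only symmetric holds.

symmetric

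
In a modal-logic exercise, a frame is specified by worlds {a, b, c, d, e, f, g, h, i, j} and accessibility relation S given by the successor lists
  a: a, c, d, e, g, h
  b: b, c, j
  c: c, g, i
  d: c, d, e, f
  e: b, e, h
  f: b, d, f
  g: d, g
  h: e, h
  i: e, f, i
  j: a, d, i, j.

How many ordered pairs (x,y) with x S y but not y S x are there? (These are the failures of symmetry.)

Enumerating: (a,c), (a,d), (a,e), (a,g), (a,h), (b,c), (b,j), (c,g), (c,i), (d,c), (d,e), (e,b), … and 7 more.
Total: 19.

19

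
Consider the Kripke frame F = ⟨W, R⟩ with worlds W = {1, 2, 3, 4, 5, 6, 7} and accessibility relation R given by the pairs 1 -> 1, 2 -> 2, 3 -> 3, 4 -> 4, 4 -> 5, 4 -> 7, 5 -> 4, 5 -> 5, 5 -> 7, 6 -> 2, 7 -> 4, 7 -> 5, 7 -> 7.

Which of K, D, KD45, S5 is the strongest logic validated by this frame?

Serial (axiom D): yes — every world has a successor (e.g. 1 R 1).
Euclidean (axiom 5): yes — any two successors of a common world are R-related.
Transitive (axiom 4): yes — every two-step R-path is closed by a direct edge.
Reflexive (axiom T): no — 6 is not related to itself.
So F validates K, D, KD45; S5 would additionally require R to be reflexive. The strongest is KD45.

KD45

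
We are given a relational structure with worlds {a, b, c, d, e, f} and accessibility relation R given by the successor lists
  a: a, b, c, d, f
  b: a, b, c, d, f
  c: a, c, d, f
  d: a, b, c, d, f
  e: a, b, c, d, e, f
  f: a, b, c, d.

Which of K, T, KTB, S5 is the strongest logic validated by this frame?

Reflexive (axiom T): no — f is not related to itself.
Symmetric (axiom B): no — b R c but not c R b.
Euclidean (axiom 5): no — a R c and a R b, but not c R b.
So F validates K; T would additionally require R to be reflexive. The strongest is K.

K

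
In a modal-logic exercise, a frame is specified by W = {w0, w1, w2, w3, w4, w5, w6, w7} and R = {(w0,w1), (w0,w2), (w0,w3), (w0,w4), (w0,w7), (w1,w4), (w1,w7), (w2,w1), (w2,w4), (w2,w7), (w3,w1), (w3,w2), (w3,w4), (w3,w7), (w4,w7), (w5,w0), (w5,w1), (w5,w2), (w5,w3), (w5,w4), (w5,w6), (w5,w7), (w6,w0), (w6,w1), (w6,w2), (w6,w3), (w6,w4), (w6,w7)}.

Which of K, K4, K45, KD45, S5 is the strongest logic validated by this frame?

Transitive (axiom 4): yes — every two-step R-path is closed by a direct edge.
Euclidean (axiom 5): no — w0 R w1 and w0 R w2, but not w1 R w2.
Serial (axiom D): no — w7 has no R-successor.
Reflexive (axiom T): no — w0 is not related to itself.
So F validates K, K4; K45 would additionally require R to be Euclidean. The strongest is K4.

K4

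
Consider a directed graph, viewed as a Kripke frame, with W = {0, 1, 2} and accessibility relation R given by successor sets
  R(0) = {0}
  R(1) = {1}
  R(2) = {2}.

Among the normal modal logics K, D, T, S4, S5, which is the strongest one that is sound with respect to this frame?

Serial (axiom D): yes — every world has a successor (e.g. 0 R 0).
Reflexive (axiom T): yes — every world is R-related to itself.
Transitive (axiom 4): yes — every two-step R-path is closed by a direct edge.
Euclidean (axiom 5): yes — any two successors of a common world are R-related.
So F validates K, D, T, S4, S5. The strongest is S5.

S5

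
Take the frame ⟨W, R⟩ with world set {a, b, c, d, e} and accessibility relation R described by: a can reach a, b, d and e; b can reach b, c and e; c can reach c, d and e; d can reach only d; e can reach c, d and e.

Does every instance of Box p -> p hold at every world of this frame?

Yes

By correspondence theory, T is valid on a frame iff R is reflexive.
Reflexive: yes — every world is R-related to itself.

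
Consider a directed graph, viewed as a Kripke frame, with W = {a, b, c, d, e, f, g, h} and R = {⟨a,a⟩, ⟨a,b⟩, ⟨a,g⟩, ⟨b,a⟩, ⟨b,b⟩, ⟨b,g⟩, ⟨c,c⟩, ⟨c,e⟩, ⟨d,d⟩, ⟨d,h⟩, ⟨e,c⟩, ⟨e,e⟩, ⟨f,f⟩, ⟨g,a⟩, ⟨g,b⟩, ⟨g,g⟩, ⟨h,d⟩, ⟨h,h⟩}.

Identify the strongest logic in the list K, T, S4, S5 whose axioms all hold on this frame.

S5

Reflexive (axiom T): yes — every world is R-related to itself.
Transitive (axiom 4): yes — every two-step R-path is closed by a direct edge.
Euclidean (axiom 5): yes — any two successors of a common world are R-related.
So F validates K, T, S4, S5. The strongest is S5.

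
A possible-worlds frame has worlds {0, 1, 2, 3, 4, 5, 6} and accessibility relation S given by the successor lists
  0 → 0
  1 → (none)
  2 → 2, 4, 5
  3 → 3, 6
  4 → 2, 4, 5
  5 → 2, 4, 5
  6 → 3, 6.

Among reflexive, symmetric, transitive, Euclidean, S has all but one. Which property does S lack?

Reflexive: no — 1 is not related to itself.
Symmetric: yes — every pair in S has its reverse in S.
Transitive: yes — every two-step S-path is closed by a direct edge.
Euclidean: yes — any two successors of a common world are S-related.
Only reflexive fails.

reflexive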